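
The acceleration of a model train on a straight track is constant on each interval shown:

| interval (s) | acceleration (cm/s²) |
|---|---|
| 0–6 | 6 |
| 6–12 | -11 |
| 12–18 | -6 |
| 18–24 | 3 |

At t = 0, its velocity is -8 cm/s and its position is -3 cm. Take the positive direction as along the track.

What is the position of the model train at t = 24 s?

On each constant-a segment, Δv = aΔt and Δx = v₀Δt + ½aΔt²; chain segment to segment.
0–6 s: v starts -8 cm/s; Δx = -8·6 + ½·6·6² = 60 cm; v ends 28 cm/s.
6–12 s: v starts 28 cm/s; Δx = 28·6 + ½·-11·6² = -30 cm; v ends -38 cm/s.
12–18 s: v starts -38 cm/s; Δx = -38·6 + ½·-6·6² = -336 cm; v ends -74 cm/s.
18–24 s: v starts -74 cm/s; Δx = -74·6 + ½·3·6² = -390 cm; v ends -56 cm/s.
x(24) = -3 + Σ Δx = -699 cm.

-699 cm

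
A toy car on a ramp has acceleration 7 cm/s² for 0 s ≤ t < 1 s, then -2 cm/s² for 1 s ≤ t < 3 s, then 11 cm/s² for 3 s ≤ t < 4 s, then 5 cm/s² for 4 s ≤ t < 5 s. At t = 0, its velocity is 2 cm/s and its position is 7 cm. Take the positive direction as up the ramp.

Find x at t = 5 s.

55.5 cm

On each constant-a segment, Δv = aΔt and Δx = v₀Δt + ½aΔt²; chain segment to segment.
0–1 s: v starts 2 cm/s; Δx = 2·1 + ½·7·1² = 5.5 cm; v ends 9 cm/s.
1–3 s: v starts 9 cm/s; Δx = 9·2 + ½·-2·2² = 14 cm; v ends 5 cm/s.
3–4 s: v starts 5 cm/s; Δx = 5·1 + ½·11·1² = 10.5 cm; v ends 16 cm/s.
4–5 s: v starts 16 cm/s; Δx = 16·1 + ½·5·1² = 18.5 cm; v ends 21 cm/s.
x(5) = 7 + Σ Δx = 55.5 cm.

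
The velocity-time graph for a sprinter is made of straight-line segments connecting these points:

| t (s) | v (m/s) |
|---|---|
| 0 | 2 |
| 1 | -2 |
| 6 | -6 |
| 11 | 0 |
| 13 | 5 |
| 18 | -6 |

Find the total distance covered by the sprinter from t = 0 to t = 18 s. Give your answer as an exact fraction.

1207/22 m

Distance (not displacement) is the total path length: add the absolute areas under v-t.
0–1 s: v = 0 at t = 0.5 s; triangle areas 0.5 + 0.5 = 1 m
1–6 s: |½(-2 + -6)(5)| = 20 m
6–11 s: |½(-6 + 0)(5)| = 15 m
11–13 s: |½(0 + 5)(2)| = 5 m
13–18 s: v = 0 at t = 168/11 s; triangle areas 125/22 + 90/11 = 305/22 m
Total distance = 1207/22 m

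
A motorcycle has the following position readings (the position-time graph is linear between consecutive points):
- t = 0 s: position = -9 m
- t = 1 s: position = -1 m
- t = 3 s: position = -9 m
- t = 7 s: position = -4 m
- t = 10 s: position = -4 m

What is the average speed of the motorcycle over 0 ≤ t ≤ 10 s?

2.1 m/s

Average speed = (total path length)/(elapsed time); on a piecewise-linear x-t graph the path length is Σ|Δx|.
0–1 s: |Δx| = |-1 − -9| = 8 m
1–3 s: |Δx| = |-9 − -1| = 8 m
3–7 s: |Δx| = |-4 − -9| = 5 m
7–10 s: |Δx| = |-4 − -4| = 0 m
Total path = 21 m; average speed = 21/10 = 2.1 m/s.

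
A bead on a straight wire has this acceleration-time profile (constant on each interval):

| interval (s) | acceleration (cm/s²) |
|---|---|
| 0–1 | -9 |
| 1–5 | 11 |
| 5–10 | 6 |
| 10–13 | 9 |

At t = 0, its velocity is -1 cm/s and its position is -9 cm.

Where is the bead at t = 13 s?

511 cm

On each constant-a segment, Δv = aΔt and Δx = v₀Δt + ½aΔt²; chain segment to segment.
0–1 s: v starts -1 cm/s; Δx = -1·1 + ½·-9·1² = -5.5 cm; v ends -10 cm/s.
1–5 s: v starts -10 cm/s; Δx = -10·4 + ½·11·4² = 48 cm; v ends 34 cm/s.
5–10 s: v starts 34 cm/s; Δx = 34·5 + ½·6·5² = 245 cm; v ends 64 cm/s.
10–13 s: v starts 64 cm/s; Δx = 64·3 + ½·9·3² = 232.5 cm; v ends 91 cm/s.
x(13) = -9 + Σ Δx = 511 cm.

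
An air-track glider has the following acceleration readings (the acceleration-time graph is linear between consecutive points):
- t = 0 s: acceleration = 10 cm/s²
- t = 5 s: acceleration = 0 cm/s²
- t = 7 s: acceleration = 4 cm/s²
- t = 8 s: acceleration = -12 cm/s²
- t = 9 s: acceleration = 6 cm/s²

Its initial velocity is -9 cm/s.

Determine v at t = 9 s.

13 cm/s

Δv equals the area under the a-t graph; then v = v₀ + Δv.
0–5 s: ½(10 + 0)(5) = 25 cm/s
5–7 s: ½(0 + 4)(2) = 4 cm/s
7–8 s: ½(4 + -12)(1) = -4 cm/s
8–9 s: ½(-12 + 6)(1) = -3 cm/s
Δv = 22 cm/s, so v(9) = -9 + (22) = 13 cm/s.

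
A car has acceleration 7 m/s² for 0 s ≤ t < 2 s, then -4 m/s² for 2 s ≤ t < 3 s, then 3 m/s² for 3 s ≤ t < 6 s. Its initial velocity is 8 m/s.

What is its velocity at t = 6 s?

Δv equals the area under the a-t graph; then v = v₀ + Δv.
0–2 s: 7 × 2 = 14 m/s
2–3 s: -4 × 1 = -4 m/s
3–6 s: 3 × 3 = 9 m/s
Δv = 19 m/s, so v(6) = 8 + (19) = 27 m/s.

27 m/s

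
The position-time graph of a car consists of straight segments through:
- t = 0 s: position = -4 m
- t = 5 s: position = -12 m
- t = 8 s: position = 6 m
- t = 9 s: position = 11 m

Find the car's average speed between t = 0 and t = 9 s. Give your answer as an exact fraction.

Average speed = (total path length)/(elapsed time); on a piecewise-linear x-t graph the path length is Σ|Δx|.
0–5 s: |Δx| = |-12 − -4| = 8 m
5–8 s: |Δx| = |6 − -12| = 18 m
8–9 s: |Δx| = |11 − 6| = 5 m
Total path = 31 m; average speed = 31/9 = 31/9 m/s.

31/9 m/s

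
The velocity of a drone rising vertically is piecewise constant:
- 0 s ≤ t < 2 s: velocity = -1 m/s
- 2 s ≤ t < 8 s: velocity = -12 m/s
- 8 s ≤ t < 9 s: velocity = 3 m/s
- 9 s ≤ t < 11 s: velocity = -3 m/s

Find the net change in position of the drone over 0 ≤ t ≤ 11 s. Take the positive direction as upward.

-77 m

Net displacement equals the area under the velocity-time graph (areas below the axis count negative).
0–2 s: -1 × 2 = -2 m
2–8 s: -12 × 6 = -72 m
8–9 s: 3 × 1 = 3 m
9–11 s: -3 × 2 = -6 m
Net displacement = -77 m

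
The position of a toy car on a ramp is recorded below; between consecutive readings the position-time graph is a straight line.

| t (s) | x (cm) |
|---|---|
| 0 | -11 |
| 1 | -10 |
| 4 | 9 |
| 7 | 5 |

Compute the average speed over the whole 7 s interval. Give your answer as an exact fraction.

Average speed = (total path length)/(elapsed time); on a piecewise-linear x-t graph the path length is Σ|Δx|.
0–1 s: |Δx| = |-10 − -11| = 1 cm
1–4 s: |Δx| = |9 − -10| = 19 cm
4–7 s: |Δx| = |5 − 9| = 4 cm
Total path = 24 cm; average speed = 24/7 = 24/7 cm/s.

24/7 cm/s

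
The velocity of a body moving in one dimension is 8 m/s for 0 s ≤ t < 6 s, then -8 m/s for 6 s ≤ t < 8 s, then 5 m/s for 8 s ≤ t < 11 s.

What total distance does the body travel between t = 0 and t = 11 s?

Total distance travelled is ∫|v| dt — sum the magnitudes of each area piece.
0–6 s: |8| × 6 = 48 m
6–8 s: |-8| × 2 = 16 m
8–11 s: |5| × 3 = 15 m
Total distance = 79 m

79 m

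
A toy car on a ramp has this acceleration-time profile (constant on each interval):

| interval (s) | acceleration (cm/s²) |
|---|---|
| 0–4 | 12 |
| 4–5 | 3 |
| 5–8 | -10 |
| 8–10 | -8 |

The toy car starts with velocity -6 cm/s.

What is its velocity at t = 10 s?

-1 cm/s

Δv equals the area under the a-t graph; then v = v₀ + Δv.
0–4 s: 12 × 4 = 48 cm/s
4–5 s: 3 × 1 = 3 cm/s
5–8 s: -10 × 3 = -30 cm/s
8–10 s: -8 × 2 = -16 cm/s
Δv = 5 cm/s, so v(10) = -6 + (5) = -1 cm/s.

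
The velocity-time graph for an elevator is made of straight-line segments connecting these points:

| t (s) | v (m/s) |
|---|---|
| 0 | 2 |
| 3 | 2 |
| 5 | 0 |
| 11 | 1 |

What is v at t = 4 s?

On 3–5 s the graph is linear from 2 to 0 m/s: v(4) = 2 + (0 − 2)·(4 − 3)/(5 − 3) = 1 m/s.

1 m/s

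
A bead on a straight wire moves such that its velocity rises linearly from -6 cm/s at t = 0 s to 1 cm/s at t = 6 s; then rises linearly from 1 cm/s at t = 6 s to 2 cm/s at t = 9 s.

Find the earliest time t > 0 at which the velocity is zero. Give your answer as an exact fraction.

t = 36/7 s

v changes sign on 0–6 s (from -6 to 1); the graph is linear there, so v = 0 at t = 0 + (6)·(6 − 0)/(1 − -6) = 36/7 s.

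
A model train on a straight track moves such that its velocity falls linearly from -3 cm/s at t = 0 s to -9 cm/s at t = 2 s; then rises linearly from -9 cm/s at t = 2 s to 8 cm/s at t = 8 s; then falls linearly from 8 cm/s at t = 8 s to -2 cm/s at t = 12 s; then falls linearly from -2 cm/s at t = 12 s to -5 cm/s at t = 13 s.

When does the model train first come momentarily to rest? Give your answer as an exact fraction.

v changes sign on 2–8 s (from -9 to 8); the graph is linear there, so v = 0 at t = 2 + (9)·(8 − 2)/(8 − -9) = 88/17 s.

t = 88/17 s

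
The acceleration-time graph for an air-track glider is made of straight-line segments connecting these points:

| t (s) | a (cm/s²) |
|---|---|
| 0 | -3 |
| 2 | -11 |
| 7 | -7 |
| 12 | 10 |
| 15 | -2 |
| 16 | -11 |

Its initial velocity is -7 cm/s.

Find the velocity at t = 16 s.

Δv equals the area under the a-t graph; then v = v₀ + Δv.
0–2 s: ½(-3 + -11)(2) = -14 cm/s
2–7 s: ½(-11 + -7)(5) = -45 cm/s
7–12 s: ½(-7 + 10)(5) = 7.5 cm/s
12–15 s: ½(10 + -2)(3) = 12 cm/s
15–16 s: ½(-2 + -11)(1) = -6.5 cm/s
Δv = -46 cm/s, so v(16) = -7 + (-46) = -53 cm/s.

-53 cm/s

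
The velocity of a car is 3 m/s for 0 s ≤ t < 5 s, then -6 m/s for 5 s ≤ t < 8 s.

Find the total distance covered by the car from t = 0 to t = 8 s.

33 m

Distance (not displacement) is the total path length: add the absolute areas under v-t.
0–5 s: |3| × 5 = 15 m
5–8 s: |-6| × 3 = 18 m
Total distance = 33 m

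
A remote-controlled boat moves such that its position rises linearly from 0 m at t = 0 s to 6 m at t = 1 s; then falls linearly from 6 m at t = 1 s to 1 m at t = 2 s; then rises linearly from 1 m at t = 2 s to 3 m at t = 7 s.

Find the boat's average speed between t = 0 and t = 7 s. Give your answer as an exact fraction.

Average speed = (total path length)/(elapsed time); on a piecewise-linear x-t graph the path length is Σ|Δx|.
0–1 s: |Δx| = |6 − 0| = 6 m
1–2 s: |Δx| = |1 − 6| = 5 m
2–7 s: |Δx| = |3 − 1| = 2 m
Total path = 13 m; average speed = 13/7 = 13/7 m/s.

13/7 m/s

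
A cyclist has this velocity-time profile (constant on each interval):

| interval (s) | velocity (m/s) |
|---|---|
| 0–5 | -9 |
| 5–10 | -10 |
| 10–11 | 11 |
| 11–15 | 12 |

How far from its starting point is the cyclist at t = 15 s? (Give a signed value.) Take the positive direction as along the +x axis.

-36 m

Net displacement equals the area under the velocity-time graph (areas below the axis count negative).
0–5 s: -9 × 5 = -45 m
5–10 s: -10 × 5 = -50 m
10–11 s: 11 × 1 = 11 m
11–15 s: 12 × 4 = 48 m
Net displacement = -36 m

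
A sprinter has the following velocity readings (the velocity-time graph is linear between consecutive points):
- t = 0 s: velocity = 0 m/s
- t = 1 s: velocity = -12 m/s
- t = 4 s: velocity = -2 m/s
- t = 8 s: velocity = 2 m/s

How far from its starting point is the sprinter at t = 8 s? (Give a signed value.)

Displacement is the signed area under the v-t curve.
0–1 s: ½(0 + -12)(1) = -6 m
1–4 s: ½(-12 + -2)(3) = -21 m
4–8 s: ½(-2 + 2)(4) = 0 m
Net displacement = -27 m

-27 m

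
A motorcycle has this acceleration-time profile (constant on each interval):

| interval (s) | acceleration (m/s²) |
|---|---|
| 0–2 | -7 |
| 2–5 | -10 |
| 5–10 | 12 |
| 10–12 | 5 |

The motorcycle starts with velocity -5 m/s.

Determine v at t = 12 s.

21 m/s

Δv equals the area under the a-t graph; then v = v₀ + Δv.
0–2 s: -7 × 2 = -14 m/s
2–5 s: -10 × 3 = -30 m/s
5–10 s: 12 × 5 = 60 m/s
10–12 s: 5 × 2 = 10 m/s
Δv = 26 m/s, so v(12) = -5 + (26) = 21 m/s.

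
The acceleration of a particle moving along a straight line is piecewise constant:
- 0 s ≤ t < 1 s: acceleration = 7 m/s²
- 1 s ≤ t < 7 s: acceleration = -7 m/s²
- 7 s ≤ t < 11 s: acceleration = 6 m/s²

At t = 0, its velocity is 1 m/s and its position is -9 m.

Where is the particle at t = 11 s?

On each constant-a segment, Δv = aΔt and Δx = v₀Δt + ½aΔt²; chain segment to segment.
0–1 s: v starts 1 m/s; Δx = 1·1 + ½·7·1² = 4.5 m; v ends 8 m/s.
1–7 s: v starts 8 m/s; Δx = 8·6 + ½·-7·6² = -78 m; v ends -34 m/s.
7–11 s: v starts -34 m/s; Δx = -34·4 + ½·6·4² = -88 m; v ends -10 m/s.
x(11) = -9 + Σ Δx = -170.5 m.

-170.5 m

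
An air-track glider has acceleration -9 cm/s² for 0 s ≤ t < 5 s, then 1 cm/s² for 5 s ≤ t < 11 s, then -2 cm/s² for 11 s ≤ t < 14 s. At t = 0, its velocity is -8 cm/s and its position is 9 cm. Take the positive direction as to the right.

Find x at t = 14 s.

On each constant-a segment, Δv = aΔt and Δx = v₀Δt + ½aΔt²; chain segment to segment.
0–5 s: v starts -8 cm/s; Δx = -8·5 + ½·-9·5² = -152.5 cm; v ends -53 cm/s.
5–11 s: v starts -53 cm/s; Δx = -53·6 + ½·1·6² = -300 cm; v ends -47 cm/s.
11–14 s: v starts -47 cm/s; Δx = -47·3 + ½·-2·3² = -150 cm; v ends -53 cm/s.
x(14) = 9 + Σ Δx = -593.5 cm.

-593.5 cm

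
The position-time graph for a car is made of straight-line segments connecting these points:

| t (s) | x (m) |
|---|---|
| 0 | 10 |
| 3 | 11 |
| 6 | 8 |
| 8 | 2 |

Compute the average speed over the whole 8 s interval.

Average speed = (total path length)/(elapsed time); on a piecewise-linear x-t graph the path length is Σ|Δx|.
0–3 s: |Δx| = |11 − 10| = 1 m
3–6 s: |Δx| = |8 − 11| = 3 m
6–8 s: |Δx| = |2 − 8| = 6 m
Total path = 10 m; average speed = 10/8 = 1.25 m/s.

1.25 m/s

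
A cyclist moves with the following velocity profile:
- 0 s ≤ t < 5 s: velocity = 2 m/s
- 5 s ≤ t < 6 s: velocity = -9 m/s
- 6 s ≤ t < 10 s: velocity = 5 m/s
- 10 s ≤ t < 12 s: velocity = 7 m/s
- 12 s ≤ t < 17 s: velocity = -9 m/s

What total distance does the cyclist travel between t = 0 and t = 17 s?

98 m

Distance (not displacement) is the total path length: add the absolute areas under v-t.
0–5 s: |2| × 5 = 10 m
5–6 s: |-9| × 1 = 9 m
6–10 s: |5| × 4 = 20 m
10–12 s: |7| × 2 = 14 m
12–17 s: |-9| × 5 = 45 m
Total distance = 98 m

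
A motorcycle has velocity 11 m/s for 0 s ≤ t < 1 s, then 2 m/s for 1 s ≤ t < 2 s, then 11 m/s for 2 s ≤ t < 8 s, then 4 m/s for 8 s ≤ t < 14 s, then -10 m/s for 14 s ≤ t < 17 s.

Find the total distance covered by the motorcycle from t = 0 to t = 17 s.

Distance (not displacement) is the total path length: add the absolute areas under v-t.
0–1 s: |11| × 1 = 11 m
1–2 s: |2| × 1 = 2 m
2–8 s: |11| × 6 = 66 m
8–14 s: |4| × 6 = 24 m
14–17 s: |-10| × 3 = 30 m
Total distance = 133 m

133 m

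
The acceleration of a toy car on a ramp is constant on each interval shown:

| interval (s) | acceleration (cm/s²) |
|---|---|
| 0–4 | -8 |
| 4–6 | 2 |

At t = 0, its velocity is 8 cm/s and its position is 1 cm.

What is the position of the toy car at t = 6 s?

On each constant-a segment, Δv = aΔt and Δx = v₀Δt + ½aΔt²; chain segment to segment.
0–4 s: v starts 8 cm/s; Δx = 8·4 + ½·-8·4² = -32 cm; v ends -24 cm/s.
4–6 s: v starts -24 cm/s; Δx = -24·2 + ½·2·2² = -44 cm; v ends -20 cm/s.
x(6) = 1 + Σ Δx = -75 cm.

-75 cm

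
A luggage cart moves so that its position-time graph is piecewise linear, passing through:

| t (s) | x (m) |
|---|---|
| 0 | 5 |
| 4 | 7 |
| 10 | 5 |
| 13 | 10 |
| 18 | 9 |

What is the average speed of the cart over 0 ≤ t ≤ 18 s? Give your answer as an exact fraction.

5/9 m/s

Average speed = (total path length)/(elapsed time); on a piecewise-linear x-t graph the path length is Σ|Δx|.
0–4 s: |Δx| = |7 − 5| = 2 m
4–10 s: |Δx| = |5 − 7| = 2 m
10–13 s: |Δx| = |10 − 5| = 5 m
13–18 s: |Δx| = |9 − 10| = 1 m
Total path = 10 m; average speed = 10/18 = 5/9 m/s.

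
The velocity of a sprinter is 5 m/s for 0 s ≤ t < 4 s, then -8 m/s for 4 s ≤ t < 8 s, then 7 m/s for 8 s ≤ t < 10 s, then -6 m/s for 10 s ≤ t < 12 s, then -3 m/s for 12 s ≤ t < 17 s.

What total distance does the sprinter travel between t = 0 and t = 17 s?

Total distance travelled is ∫|v| dt — sum the magnitudes of each area piece.
0–4 s: |5| × 4 = 20 m
4–8 s: |-8| × 4 = 32 m
8–10 s: |7| × 2 = 14 m
10–12 s: |-6| × 2 = 12 m
12–17 s: |-3| × 5 = 15 m
Total distance = 93 m

93 m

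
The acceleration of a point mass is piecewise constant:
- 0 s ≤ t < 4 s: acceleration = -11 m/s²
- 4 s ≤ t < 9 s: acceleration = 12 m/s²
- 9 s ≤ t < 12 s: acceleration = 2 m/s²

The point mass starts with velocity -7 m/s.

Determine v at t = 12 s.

Δv equals the area under the a-t graph; then v = v₀ + Δv.
0–4 s: -11 × 4 = -44 m/s
4–9 s: 12 × 5 = 60 m/s
9–12 s: 2 × 3 = 6 m/s
Δv = 22 m/s, so v(12) = -7 + (22) = 15 m/s.

15 m/s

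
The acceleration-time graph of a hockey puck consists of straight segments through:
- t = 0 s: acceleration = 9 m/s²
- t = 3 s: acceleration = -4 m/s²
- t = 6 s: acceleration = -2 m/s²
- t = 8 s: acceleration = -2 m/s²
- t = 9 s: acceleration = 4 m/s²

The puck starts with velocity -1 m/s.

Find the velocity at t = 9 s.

Δv equals the area under the a-t graph; then v = v₀ + Δv.
0–3 s: ½(9 + -4)(3) = 7.5 m/s
3–6 s: ½(-4 + -2)(3) = -9 m/s
6–8 s: -2 × 2 = -4 m/s
8–9 s: ½(-2 + 4)(1) = 1 m/s
Δv = -4.5 m/s, so v(9) = -1 + (-4.5) = -5.5 m/s.

-5.5 m/s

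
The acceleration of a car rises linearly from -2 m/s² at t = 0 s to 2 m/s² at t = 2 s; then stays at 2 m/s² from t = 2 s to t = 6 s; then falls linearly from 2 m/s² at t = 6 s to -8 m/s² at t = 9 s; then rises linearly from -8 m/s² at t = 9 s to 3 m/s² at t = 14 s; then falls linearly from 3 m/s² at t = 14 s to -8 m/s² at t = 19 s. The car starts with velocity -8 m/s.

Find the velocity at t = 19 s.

-34 m/s

Δv equals the area under the a-t graph; then v = v₀ + Δv.
0–2 s: ½(-2 + 2)(2) = 0 m/s
2–6 s: 2 × 4 = 8 m/s
6–9 s: ½(2 + -8)(3) = -9 m/s
9–14 s: ½(-8 + 3)(5) = -12.5 m/s
14–19 s: ½(3 + -8)(5) = -12.5 m/s
Δv = -26 m/s, so v(19) = -8 + (-26) = -34 m/s.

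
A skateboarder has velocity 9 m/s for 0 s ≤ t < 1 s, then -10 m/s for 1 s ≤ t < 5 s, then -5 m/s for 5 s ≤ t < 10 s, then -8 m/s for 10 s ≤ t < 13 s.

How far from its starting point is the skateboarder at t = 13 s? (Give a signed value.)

Displacement is the signed area under the v-t curve.
0–1 s: 9 × 1 = 9 m
1–5 s: -10 × 4 = -40 m
5–10 s: -5 × 5 = -25 m
10–13 s: -8 × 3 = -24 m
Net displacement = -80 m

-80 m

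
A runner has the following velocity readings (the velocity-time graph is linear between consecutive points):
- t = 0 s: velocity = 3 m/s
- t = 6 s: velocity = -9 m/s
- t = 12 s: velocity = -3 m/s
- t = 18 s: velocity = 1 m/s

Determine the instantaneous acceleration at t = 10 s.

1 m/s²

Acceleration is the slope of the v-t graph on 6–12 s: (-3 − -9)/(12 − 6) = 1 m/s².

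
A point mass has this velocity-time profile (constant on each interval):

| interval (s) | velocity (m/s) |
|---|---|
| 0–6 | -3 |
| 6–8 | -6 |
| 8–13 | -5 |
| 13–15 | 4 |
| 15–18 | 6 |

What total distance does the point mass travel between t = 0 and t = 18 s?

Total distance travelled is ∫|v| dt — sum the magnitudes of each area piece.
0–6 s: |-3| × 6 = 18 m
6–8 s: |-6| × 2 = 12 m
8–13 s: |-5| × 5 = 25 m
13–15 s: |4| × 2 = 8 m
15–18 s: |6| × 3 = 18 m
Total distance = 81 m

81 m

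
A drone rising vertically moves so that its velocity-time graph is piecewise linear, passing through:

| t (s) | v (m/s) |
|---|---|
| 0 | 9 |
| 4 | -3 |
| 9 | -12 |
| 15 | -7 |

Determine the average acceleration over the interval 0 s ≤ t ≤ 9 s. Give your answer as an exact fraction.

-7/3 m/s²

Average acceleration = Δv/Δt = (-12 − 9)/(9 − 0) = -7/3 m/s².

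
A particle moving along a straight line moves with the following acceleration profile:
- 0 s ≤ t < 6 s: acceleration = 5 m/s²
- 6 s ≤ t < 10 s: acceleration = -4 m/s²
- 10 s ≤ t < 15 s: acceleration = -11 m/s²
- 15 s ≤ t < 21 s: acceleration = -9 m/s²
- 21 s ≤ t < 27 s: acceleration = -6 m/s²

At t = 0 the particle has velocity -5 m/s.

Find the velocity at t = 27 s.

Δv equals the area under the a-t graph; then v = v₀ + Δv.
0–6 s: 5 × 6 = 30 m/s
6–10 s: -4 × 4 = -16 m/s
10–15 s: -11 × 5 = -55 m/s
15–21 s: -9 × 6 = -54 m/s
21–27 s: -6 × 6 = -36 m/s
Δv = -131 m/s, so v(27) = -5 + (-131) = -136 m/s.

-136 m/s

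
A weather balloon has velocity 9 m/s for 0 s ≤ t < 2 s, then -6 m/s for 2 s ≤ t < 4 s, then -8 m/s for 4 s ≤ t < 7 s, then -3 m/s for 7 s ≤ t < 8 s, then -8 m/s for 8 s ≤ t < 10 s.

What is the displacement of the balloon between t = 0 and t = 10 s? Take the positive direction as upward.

Displacement is the signed area under the v-t curve.
0–2 s: 9 × 2 = 18 m
2–4 s: -6 × 2 = -12 m
4–7 s: -8 × 3 = -24 m
7–8 s: -3 × 1 = -3 m
8–10 s: -8 × 2 = -16 m
Net displacement = -37 m

-37 m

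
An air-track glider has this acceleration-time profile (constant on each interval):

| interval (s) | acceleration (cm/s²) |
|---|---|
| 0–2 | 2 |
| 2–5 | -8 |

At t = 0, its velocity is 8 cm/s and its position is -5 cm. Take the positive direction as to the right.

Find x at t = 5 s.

15 cm

On each constant-a segment, Δv = aΔt and Δx = v₀Δt + ½aΔt²; chain segment to segment.
0–2 s: v starts 8 cm/s; Δx = 8·2 + ½·2·2² = 20 cm; v ends 12 cm/s.
2–5 s: v starts 12 cm/s; Δx = 12·3 + ½·-8·3² = 0 cm; v ends -12 cm/s.
x(5) = -5 + Σ Δx = 15 cm.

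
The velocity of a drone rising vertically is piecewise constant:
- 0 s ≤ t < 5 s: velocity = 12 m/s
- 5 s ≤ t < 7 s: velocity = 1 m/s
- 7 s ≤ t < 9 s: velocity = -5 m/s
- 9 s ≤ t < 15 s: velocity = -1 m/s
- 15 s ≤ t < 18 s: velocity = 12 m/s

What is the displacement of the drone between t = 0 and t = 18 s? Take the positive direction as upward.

82 m

Displacement is the signed area under the v-t curve.
0–5 s: 12 × 5 = 60 m
5–7 s: 1 × 2 = 2 m
7–9 s: -5 × 2 = -10 m
9–15 s: -1 × 6 = -6 m
15–18 s: 12 × 3 = 36 m
Net displacement = 82 m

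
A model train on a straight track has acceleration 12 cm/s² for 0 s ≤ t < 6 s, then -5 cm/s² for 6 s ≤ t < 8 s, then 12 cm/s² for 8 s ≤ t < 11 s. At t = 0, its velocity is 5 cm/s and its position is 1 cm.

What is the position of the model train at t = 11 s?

On each constant-a segment, Δv = aΔt and Δx = v₀Δt + ½aΔt²; chain segment to segment.
0–6 s: v starts 5 cm/s; Δx = 5·6 + ½·12·6² = 246 cm; v ends 77 cm/s.
6–8 s: v starts 77 cm/s; Δx = 77·2 + ½·-5·2² = 144 cm; v ends 67 cm/s.
8–11 s: v starts 67 cm/s; Δx = 67·3 + ½·12·3² = 255 cm; v ends 103 cm/s.
x(11) = 1 + Σ Δx = 646 cm.

646 cm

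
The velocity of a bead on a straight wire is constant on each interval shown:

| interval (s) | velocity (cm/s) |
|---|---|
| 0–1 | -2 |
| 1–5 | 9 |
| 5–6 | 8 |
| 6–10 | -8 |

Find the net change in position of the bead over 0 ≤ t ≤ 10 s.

10 cm

Net displacement equals the area under the velocity-time graph (areas below the axis count negative).
0–1 s: -2 × 1 = -2 cm
1–5 s: 9 × 4 = 36 cm
5–6 s: 8 × 1 = 8 cm
6–10 s: -8 × 4 = -32 cm
Net displacement = 10 cm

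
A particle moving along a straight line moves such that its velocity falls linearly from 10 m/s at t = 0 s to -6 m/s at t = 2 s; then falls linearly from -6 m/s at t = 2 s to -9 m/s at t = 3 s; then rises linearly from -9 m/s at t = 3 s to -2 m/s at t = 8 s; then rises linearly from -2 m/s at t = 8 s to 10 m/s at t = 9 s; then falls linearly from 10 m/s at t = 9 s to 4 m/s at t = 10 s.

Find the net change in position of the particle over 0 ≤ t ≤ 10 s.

-20 m

Displacement is the signed area under the v-t curve.
0–2 s: ½(10 + -6)(2) = 4 m
2–3 s: ½(-6 + -9)(1) = -7.5 m
3–8 s: ½(-9 + -2)(5) = -27.5 m
8–9 s: ½(-2 + 10)(1) = 4 m
9–10 s: ½(10 + 4)(1) = 7 m
Net displacement = -20 m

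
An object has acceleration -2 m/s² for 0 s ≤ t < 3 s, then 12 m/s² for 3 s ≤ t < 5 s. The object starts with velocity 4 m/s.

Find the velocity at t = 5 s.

Δv equals the area under the a-t graph; then v = v₀ + Δv.
0–3 s: -2 × 3 = -6 m/s
3–5 s: 12 × 2 = 24 m/s
Δv = 18 m/s, so v(5) = 4 + (18) = 22 m/s.

22 m/s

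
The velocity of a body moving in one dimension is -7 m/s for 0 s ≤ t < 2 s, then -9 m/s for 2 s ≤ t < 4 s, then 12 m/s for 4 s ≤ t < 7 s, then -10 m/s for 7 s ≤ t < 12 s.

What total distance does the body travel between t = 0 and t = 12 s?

Distance (not displacement) is the total path length: add the absolute areas under v-t.
0–2 s: |-7| × 2 = 14 m
2–4 s: |-9| × 2 = 18 m
4–7 s: |12| × 3 = 36 m
7–12 s: |-10| × 5 = 50 m
Total distance = 118 m

118 m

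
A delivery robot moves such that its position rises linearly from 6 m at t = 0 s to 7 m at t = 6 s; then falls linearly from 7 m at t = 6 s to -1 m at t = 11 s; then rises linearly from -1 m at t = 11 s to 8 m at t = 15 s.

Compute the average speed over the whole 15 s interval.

1.2 m/s

Average speed = (total path length)/(elapsed time); on a piecewise-linear x-t graph the path length is Σ|Δx|.
0–6 s: |Δx| = |7 − 6| = 1 m
6–11 s: |Δx| = |-1 − 7| = 8 m
11–15 s: |Δx| = |8 − -1| = 9 m
Total path = 18 m; average speed = 18/15 = 1.2 m/s.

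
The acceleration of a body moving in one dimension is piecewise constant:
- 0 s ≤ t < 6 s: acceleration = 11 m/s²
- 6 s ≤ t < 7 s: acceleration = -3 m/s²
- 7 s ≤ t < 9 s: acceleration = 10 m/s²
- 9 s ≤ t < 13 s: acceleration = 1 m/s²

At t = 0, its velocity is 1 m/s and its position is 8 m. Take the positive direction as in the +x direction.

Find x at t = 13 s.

769.5 m

On each constant-a segment, Δv = aΔt and Δx = v₀Δt + ½aΔt²; chain segment to segment.
0–6 s: v starts 1 m/s; Δx = 1·6 + ½·11·6² = 204 m; v ends 67 m/s.
6–7 s: v starts 67 m/s; Δx = 67·1 + ½·-3·1² = 65.5 m; v ends 64 m/s.
7–9 s: v starts 64 m/s; Δx = 64·2 + ½·10·2² = 148 m; v ends 84 m/s.
9–13 s: v starts 84 m/s; Δx = 84·4 + ½·1·4² = 344 m; v ends 88 m/s.
x(13) = 8 + Σ Δx = 769.5 m.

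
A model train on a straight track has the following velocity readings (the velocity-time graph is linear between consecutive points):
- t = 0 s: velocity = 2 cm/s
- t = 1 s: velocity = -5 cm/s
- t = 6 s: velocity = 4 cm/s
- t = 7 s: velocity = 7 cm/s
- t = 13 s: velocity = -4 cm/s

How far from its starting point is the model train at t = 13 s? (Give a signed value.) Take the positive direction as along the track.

Net displacement equals the area under the velocity-time graph (areas below the axis count negative).
0–1 s: ½(2 + -5)(1) = -1.5 cm
1–6 s: ½(-5 + 4)(5) = -2.5 cm
6–7 s: ½(4 + 7)(1) = 5.5 cm
7–13 s: ½(7 + -4)(6) = 9 cm
Net displacement = 10.5 cm

10.5 cm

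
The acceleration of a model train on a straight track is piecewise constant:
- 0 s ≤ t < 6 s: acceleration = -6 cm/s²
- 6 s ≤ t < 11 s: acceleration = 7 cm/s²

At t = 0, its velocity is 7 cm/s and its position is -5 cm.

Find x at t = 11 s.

-128.5 cm

On each constant-a segment, Δv = aΔt and Δx = v₀Δt + ½aΔt²; chain segment to segment.
0–6 s: v starts 7 cm/s; Δx = 7·6 + ½·-6·6² = -66 cm; v ends -29 cm/s.
6–11 s: v starts -29 cm/s; Δx = -29·5 + ½·7·5² = -57.5 cm; v ends 6 cm/s.
x(11) = -5 + Σ Δx = -128.5 cm.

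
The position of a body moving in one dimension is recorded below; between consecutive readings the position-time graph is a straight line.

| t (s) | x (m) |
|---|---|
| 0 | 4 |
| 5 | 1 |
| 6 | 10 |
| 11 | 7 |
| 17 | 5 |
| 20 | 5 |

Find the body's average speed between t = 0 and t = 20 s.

Average speed = (total path length)/(elapsed time); on a piecewise-linear x-t graph the path length is Σ|Δx|.
0–5 s: |Δx| = |1 − 4| = 3 m
5–6 s: |Δx| = |10 − 1| = 9 m
6–11 s: |Δx| = |7 − 10| = 3 m
11–17 s: |Δx| = |5 − 7| = 2 m
17–20 s: |Δx| = |5 − 5| = 0 m
Total path = 17 m; average speed = 17/20 = 0.85 m/s.

0.85 m/s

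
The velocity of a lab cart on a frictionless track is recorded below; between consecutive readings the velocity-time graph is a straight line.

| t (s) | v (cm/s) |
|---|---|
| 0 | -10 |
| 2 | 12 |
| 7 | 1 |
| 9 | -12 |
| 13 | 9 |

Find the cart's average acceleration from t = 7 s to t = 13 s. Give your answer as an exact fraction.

4/3 cm/s²

Average acceleration = Δv/Δt = (9 − 1)/(13 − 7) = 4/3 cm/s².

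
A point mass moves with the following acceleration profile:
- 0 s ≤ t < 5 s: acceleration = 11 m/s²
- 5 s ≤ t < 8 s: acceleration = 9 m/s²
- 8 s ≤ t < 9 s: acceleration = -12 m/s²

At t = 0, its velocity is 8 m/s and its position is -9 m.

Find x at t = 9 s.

On each constant-a segment, Δv = aΔt and Δx = v₀Δt + ½aΔt²; chain segment to segment.
0–5 s: v starts 8 m/s; Δx = 8·5 + ½·11·5² = 177.5 m; v ends 63 m/s.
5–8 s: v starts 63 m/s; Δx = 63·3 + ½·9·3² = 229.5 m; v ends 90 m/s.
8–9 s: v starts 90 m/s; Δx = 90·1 + ½·-12·1² = 84 m; v ends 78 m/s.
x(9) = -9 + Σ Δx = 482 m.

482 m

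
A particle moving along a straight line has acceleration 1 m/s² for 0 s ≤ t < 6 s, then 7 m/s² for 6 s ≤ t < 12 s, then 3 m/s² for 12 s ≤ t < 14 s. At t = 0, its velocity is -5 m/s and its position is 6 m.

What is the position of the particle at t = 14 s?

218 m

On each constant-a segment, Δv = aΔt and Δx = v₀Δt + ½aΔt²; chain segment to segment.
0–6 s: v starts -5 m/s; Δx = -5·6 + ½·1·6² = -12 m; v ends 1 m/s.
6–12 s: v starts 1 m/s; Δx = 1·6 + ½·7·6² = 132 m; v ends 43 m/s.
12–14 s: v starts 43 m/s; Δx = 43·2 + ½·3·2² = 92 m; v ends 49 m/s.
x(14) = 6 + Σ Δx = 218 m.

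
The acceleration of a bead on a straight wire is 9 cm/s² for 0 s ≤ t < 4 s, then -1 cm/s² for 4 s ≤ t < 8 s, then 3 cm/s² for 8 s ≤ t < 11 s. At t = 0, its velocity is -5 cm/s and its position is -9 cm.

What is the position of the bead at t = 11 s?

On each constant-a segment, Δv = aΔt and Δx = v₀Δt + ½aΔt²; chain segment to segment.
0–4 s: v starts -5 cm/s; Δx = -5·4 + ½·9·4² = 52 cm; v ends 31 cm/s.
4–8 s: v starts 31 cm/s; Δx = 31·4 + ½·-1·4² = 116 cm; v ends 27 cm/s.
8–11 s: v starts 27 cm/s; Δx = 27·3 + ½·3·3² = 94.5 cm; v ends 36 cm/s.
x(11) = -9 + Σ Δx = 253.5 cm.

253.5 cm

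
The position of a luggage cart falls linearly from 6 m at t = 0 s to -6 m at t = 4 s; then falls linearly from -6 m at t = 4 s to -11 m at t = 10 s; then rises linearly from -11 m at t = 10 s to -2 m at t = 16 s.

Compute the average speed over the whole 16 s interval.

Average speed = (total path length)/(elapsed time); on a piecewise-linear x-t graph the path length is Σ|Δx|.
0–4 s: |Δx| = |-6 − 6| = 12 m
4–10 s: |Δx| = |-11 − -6| = 5 m
10–16 s: |Δx| = |-2 − -11| = 9 m
Total path = 26 m; average speed = 26/16 = 1.625 m/s.

1.625 m/s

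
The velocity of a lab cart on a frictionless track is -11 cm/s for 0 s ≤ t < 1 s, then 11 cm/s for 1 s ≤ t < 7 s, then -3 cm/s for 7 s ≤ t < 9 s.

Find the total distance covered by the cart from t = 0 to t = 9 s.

83 cm

Distance (not displacement) is the total path length: add the absolute areas under v-t.
0–1 s: |-11| × 1 = 11 cm
1–7 s: |11| × 6 = 66 cm
7–9 s: |-3| × 2 = 6 cm
Total distance = 83 cm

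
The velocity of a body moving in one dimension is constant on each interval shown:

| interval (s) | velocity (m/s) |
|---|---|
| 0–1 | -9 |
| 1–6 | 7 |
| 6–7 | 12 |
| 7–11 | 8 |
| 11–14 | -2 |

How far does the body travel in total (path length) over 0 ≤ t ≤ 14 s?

94 m

Distance (not displacement) is the total path length: add the absolute areas under v-t.
0–1 s: |-9| × 1 = 9 m
1–6 s: |7| × 5 = 35 m
6–7 s: |12| × 1 = 12 m
7–11 s: |8| × 4 = 32 m
11–14 s: |-2| × 3 = 6 m
Total distance = 94 m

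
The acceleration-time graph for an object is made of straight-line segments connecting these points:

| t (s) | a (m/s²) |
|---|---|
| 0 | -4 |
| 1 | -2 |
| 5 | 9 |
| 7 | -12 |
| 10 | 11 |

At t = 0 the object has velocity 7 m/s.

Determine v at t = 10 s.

13.5 m/s

Δv equals the area under the a-t graph; then v = v₀ + Δv.
0–1 s: ½(-4 + -2)(1) = -3 m/s
1–5 s: ½(-2 + 9)(4) = 14 m/s
5–7 s: ½(9 + -12)(2) = -3 m/s
7–10 s: ½(-12 + 11)(3) = -1.5 m/s
Δv = 6.5 m/s, so v(10) = 7 + (6.5) = 13.5 m/s.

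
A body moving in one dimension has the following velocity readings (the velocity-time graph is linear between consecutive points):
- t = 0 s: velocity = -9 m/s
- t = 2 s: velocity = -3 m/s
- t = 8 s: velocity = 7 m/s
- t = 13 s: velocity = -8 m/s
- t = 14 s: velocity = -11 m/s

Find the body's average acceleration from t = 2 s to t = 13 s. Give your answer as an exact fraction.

Average acceleration = Δv/Δt = (-8 − -3)/(13 − 2) = -5/11 m/s².

-5/11 m/s²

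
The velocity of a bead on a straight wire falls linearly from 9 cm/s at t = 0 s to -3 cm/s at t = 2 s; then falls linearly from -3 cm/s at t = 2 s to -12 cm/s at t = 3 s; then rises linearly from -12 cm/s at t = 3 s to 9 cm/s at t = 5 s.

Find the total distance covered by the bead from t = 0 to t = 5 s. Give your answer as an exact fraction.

Distance (not displacement) is the total path length: add the absolute areas under v-t.
0–2 s: v = 0 at t = 1.5 s; triangle areas 6.75 + 0.75 = 7.5 cm
2–3 s: |½(-3 + -12)(1)| = 7.5 cm
3–5 s: v = 0 at t = 29/7 s; triangle areas 48/7 + 27/7 = 75/7 cm
Total distance = 180/7 cm

180/7 cm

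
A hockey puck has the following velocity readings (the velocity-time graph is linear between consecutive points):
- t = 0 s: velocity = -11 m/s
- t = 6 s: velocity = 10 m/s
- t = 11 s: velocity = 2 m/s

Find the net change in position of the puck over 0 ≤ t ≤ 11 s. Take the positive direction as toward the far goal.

27 m

Net displacement equals the area under the velocity-time graph (areas below the axis count negative).
0–6 s: ½(-11 + 10)(6) = -3 m
6–11 s: ½(10 + 2)(5) = 30 m
Net displacement = 27 m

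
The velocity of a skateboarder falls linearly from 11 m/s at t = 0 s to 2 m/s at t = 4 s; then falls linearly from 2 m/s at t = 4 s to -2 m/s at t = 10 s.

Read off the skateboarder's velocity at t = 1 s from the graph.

On 0–4 s the graph is linear from 11 to 2 m/s: v(1) = 11 + (2 − 11)·(1 − 0)/(4 − 0) = 8.75 m/s.

8.75 m/s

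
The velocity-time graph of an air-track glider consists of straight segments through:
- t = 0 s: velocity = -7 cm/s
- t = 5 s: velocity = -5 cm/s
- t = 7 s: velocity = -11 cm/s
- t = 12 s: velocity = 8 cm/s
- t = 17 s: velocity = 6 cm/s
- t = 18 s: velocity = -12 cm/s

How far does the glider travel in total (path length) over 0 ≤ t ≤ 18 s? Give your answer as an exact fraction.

4193/38 cm

Total distance travelled is ∫|v| dt — sum the magnitudes of each area piece.
0–5 s: |½(-7 + -5)(5)| = 30 cm
5–7 s: |½(-5 + -11)(2)| = 16 cm
7–12 s: v = 0 at t = 188/19 s; triangle areas 605/38 + 160/19 = 925/38 cm
12–17 s: |½(8 + 6)(5)| = 35 cm
17–18 s: v = 0 at t = 52/3 s; triangle areas 1 + 4 = 5 cm
Total distance = 4193/38 cm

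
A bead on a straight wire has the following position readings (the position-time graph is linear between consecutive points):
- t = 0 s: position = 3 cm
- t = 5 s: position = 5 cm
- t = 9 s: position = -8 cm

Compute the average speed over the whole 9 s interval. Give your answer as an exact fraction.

5/3 cm/s

Average speed = (total path length)/(elapsed time); on a piecewise-linear x-t graph the path length is Σ|Δx|.
0–5 s: |Δx| = |5 − 3| = 2 cm
5–9 s: |Δx| = |-8 − 5| = 13 cm
Total path = 15 cm; average speed = 15/9 = 5/3 cm/s.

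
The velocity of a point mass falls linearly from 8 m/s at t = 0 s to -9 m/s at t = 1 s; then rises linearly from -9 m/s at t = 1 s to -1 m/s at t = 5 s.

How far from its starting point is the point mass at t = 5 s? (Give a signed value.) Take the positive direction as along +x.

-20.5 m

Displacement is the signed area under the v-t curve.
0–1 s: ½(8 + -9)(1) = -0.5 m
1–5 s: ½(-9 + -1)(4) = -20 m
Net displacement = -20.5 m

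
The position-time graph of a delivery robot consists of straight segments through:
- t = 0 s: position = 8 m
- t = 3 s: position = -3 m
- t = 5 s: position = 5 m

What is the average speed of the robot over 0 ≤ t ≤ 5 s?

3.8 m/s

Average speed = (total path length)/(elapsed time); on a piecewise-linear x-t graph the path length is Σ|Δx|.
0–3 s: |Δx| = |-3 − 8| = 11 m
3–5 s: |Δx| = |5 − -3| = 8 m
Total path = 19 m; average speed = 19/5 = 3.8 m/s.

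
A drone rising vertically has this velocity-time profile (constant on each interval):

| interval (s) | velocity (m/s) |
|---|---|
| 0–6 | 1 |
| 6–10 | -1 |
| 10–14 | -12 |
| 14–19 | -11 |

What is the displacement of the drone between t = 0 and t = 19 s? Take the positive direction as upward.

-101 m

Displacement is the signed area under the v-t curve.
0–6 s: 1 × 6 = 6 m
6–10 s: -1 × 4 = -4 m
10–14 s: -12 × 4 = -48 m
14–19 s: -11 × 5 = -55 m
Net displacement = -101 m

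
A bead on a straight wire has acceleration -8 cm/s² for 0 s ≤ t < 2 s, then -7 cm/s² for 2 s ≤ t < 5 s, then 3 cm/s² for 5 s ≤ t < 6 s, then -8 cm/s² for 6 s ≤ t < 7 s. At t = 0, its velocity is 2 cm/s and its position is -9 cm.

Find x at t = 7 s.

-164 cm

On each constant-a segment, Δv = aΔt and Δx = v₀Δt + ½aΔt²; chain segment to segment.
0–2 s: v starts 2 cm/s; Δx = 2·2 + ½·-8·2² = -12 cm; v ends -14 cm/s.
2–5 s: v starts -14 cm/s; Δx = -14·3 + ½·-7·3² = -73.5 cm; v ends -35 cm/s.
5–6 s: v starts -35 cm/s; Δx = -35·1 + ½·3·1² = -33.5 cm; v ends -32 cm/s.
6–7 s: v starts -32 cm/s; Δx = -32·1 + ½·-8·1² = -36 cm; v ends -40 cm/s.
x(7) = -9 + Σ Δx = -164 cm.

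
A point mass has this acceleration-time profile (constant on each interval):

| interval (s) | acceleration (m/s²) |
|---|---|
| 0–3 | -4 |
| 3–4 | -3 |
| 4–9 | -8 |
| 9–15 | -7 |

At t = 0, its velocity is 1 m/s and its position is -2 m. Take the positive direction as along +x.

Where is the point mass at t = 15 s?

On each constant-a segment, Δv = aΔt and Δx = v₀Δt + ½aΔt²; chain segment to segment.
0–3 s: v starts 1 m/s; Δx = 1·3 + ½·-4·3² = -15 m; v ends -11 m/s.
3–4 s: v starts -11 m/s; Δx = -11·1 + ½·-3·1² = -12.5 m; v ends -14 m/s.
4–9 s: v starts -14 m/s; Δx = -14·5 + ½·-8·5² = -170 m; v ends -54 m/s.
9–15 s: v starts -54 m/s; Δx = -54·6 + ½·-7·6² = -450 m; v ends -96 m/s.
x(15) = -2 + Σ Δx = -649.5 m.

-649.5 m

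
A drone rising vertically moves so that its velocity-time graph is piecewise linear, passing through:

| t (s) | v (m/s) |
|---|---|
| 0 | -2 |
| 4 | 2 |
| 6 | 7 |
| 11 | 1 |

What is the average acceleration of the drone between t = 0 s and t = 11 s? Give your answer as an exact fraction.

Average acceleration = Δv/Δt = (1 − -2)/(11 − 0) = 3/11 m/s².

3/11 m/s²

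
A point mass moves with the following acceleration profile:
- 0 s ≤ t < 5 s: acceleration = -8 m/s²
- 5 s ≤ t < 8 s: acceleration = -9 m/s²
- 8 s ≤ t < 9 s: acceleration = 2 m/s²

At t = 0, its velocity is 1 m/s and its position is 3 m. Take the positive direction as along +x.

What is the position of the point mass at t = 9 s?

On each constant-a segment, Δv = aΔt and Δx = v₀Δt + ½aΔt²; chain segment to segment.
0–5 s: v starts 1 m/s; Δx = 1·5 + ½·-8·5² = -95 m; v ends -39 m/s.
5–8 s: v starts -39 m/s; Δx = -39·3 + ½·-9·3² = -157.5 m; v ends -66 m/s.
8–9 s: v starts -66 m/s; Δx = -66·1 + ½·2·1² = -65 m; v ends -64 m/s.
x(9) = 3 + Σ Δx = -314.5 m.

-314.5 m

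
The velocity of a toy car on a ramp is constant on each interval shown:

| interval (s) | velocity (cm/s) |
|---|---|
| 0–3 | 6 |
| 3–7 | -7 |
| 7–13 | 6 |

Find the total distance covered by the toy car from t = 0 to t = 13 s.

Total distance travelled is ∫|v| dt — sum the magnitudes of each area piece.
0–3 s: |6| × 3 = 18 cm
3–7 s: |-7| × 4 = 28 cm
7–13 s: |6| × 6 = 36 cm
Total distance = 82 cm

82 cm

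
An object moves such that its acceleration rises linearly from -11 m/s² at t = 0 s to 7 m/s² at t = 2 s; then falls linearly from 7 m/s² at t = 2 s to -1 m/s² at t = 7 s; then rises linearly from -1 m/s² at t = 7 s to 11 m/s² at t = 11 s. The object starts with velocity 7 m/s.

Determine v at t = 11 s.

Δv equals the area under the a-t graph; then v = v₀ + Δv.
0–2 s: ½(-11 + 7)(2) = -4 m/s
2–7 s: ½(7 + -1)(5) = 15 m/s
7–11 s: ½(-1 + 11)(4) = 20 m/s
Δv = 31 m/s, so v(11) = 7 + (31) = 38 m/s.

38 m/s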